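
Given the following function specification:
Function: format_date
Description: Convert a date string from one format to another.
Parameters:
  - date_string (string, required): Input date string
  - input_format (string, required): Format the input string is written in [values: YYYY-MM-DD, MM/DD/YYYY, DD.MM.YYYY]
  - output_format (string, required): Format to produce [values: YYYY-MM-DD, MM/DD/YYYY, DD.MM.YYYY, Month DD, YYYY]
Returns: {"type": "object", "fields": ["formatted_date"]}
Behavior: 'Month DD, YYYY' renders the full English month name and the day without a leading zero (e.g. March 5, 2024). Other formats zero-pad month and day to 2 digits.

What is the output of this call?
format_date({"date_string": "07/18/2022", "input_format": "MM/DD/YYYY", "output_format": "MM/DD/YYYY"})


Parse '07/18/2022' as MM/DD/YYYY: year=2022, month=7, day=18
Render as MM/DD/YYYY: 07/18/2022
Output:
{"formatted_date": "07/18/2022"}


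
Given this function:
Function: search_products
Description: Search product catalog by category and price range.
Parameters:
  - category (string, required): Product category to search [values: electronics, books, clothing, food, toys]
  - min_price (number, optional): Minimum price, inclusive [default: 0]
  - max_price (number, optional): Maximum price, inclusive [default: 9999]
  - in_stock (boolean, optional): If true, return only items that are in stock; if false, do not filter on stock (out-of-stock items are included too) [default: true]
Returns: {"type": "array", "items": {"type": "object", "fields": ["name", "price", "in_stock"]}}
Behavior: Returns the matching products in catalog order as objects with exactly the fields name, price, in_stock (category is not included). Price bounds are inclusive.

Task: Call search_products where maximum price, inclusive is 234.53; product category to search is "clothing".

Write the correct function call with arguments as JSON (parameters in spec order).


Mapping each described value to its parameter name:
  'Maximum price, inclusive' -> max_price = 234.53
  'Product category to search' -> category = "clothing"
search_products({"category": "clothing", "max_price": 234.53})


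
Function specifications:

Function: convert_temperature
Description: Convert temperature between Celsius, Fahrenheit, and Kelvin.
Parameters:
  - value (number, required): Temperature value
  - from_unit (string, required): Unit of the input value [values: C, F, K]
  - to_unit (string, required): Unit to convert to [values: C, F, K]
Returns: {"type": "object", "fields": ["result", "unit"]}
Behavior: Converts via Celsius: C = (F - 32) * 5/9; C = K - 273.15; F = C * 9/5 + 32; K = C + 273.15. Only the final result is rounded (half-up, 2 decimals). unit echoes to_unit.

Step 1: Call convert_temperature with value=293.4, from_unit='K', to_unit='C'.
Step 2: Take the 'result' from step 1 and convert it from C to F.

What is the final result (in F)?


Step 1: convert_temperature(value=293.4, from_unit=K, to_unit=C)
  To C: 293.4 - 273.15 = 20.25
  Target is C: 20.25
  Round to 2 decimals: 20.25
  -> result = 20.25 C
Step 2: convert_temperature(value=20.25, from_unit=C, to_unit=F)
  Input already in C: 20.25
  To F: 20.25 * 9/5 + 32 = 68.45
  Round to 2 decimals: 68.45
  -> result = 68.45 F
68.45 F


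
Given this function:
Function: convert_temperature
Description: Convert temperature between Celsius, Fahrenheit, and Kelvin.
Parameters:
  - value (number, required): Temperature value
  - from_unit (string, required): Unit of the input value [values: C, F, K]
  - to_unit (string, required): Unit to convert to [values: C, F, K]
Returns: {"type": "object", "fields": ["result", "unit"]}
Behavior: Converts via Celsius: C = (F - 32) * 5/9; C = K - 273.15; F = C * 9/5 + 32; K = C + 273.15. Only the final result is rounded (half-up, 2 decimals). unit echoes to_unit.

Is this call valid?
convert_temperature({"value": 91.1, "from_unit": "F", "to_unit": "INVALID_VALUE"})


Checking parameter values...
Parameter 'to_unit' has value 'INVALID_VALUE' not in allowed: C, F, K
Invalid - 'to_unit' must be one of C, F, K


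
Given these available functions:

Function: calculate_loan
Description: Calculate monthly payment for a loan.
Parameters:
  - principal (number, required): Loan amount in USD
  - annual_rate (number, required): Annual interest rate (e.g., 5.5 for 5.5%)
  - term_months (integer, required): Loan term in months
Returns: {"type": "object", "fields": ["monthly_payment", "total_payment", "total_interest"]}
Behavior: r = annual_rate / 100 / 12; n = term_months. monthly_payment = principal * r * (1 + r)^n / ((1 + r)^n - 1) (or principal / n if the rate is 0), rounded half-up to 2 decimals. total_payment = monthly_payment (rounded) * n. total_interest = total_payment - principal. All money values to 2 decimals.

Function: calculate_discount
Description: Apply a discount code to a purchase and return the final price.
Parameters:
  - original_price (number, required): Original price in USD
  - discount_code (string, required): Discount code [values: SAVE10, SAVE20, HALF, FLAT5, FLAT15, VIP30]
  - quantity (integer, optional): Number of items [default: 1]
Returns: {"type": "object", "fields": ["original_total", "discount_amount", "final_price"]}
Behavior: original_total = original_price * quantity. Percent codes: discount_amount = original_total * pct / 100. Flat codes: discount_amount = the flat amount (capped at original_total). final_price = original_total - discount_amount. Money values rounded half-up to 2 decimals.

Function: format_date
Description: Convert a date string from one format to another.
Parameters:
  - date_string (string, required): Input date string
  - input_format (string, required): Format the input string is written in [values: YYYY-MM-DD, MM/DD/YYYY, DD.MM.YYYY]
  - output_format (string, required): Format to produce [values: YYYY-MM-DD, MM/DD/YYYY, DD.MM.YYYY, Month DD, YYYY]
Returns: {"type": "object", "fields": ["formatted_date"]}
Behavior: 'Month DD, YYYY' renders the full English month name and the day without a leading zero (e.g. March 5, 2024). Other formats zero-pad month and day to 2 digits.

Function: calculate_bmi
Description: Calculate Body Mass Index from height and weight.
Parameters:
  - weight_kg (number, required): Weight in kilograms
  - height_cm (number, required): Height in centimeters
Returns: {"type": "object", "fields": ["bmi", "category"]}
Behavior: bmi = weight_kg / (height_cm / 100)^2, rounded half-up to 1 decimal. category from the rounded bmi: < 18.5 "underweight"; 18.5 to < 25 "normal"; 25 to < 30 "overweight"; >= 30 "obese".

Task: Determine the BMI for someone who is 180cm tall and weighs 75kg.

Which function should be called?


The task needs a function whose description is: Calculate Body Mass Index from height and weight.
calculate_bmi


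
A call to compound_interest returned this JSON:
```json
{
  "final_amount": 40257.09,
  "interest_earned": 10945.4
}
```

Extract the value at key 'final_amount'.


40257.09


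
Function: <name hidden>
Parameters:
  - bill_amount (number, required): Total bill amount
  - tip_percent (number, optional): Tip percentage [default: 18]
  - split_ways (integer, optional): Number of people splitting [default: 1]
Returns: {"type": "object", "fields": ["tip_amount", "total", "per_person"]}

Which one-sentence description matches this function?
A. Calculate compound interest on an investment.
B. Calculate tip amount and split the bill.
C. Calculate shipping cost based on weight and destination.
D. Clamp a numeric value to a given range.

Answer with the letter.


Parameters bill_amount, tip_percent, split_ways and return ["tip_amount", "total", "per_person"] fit: Calculate tip amount and split the bill.
B


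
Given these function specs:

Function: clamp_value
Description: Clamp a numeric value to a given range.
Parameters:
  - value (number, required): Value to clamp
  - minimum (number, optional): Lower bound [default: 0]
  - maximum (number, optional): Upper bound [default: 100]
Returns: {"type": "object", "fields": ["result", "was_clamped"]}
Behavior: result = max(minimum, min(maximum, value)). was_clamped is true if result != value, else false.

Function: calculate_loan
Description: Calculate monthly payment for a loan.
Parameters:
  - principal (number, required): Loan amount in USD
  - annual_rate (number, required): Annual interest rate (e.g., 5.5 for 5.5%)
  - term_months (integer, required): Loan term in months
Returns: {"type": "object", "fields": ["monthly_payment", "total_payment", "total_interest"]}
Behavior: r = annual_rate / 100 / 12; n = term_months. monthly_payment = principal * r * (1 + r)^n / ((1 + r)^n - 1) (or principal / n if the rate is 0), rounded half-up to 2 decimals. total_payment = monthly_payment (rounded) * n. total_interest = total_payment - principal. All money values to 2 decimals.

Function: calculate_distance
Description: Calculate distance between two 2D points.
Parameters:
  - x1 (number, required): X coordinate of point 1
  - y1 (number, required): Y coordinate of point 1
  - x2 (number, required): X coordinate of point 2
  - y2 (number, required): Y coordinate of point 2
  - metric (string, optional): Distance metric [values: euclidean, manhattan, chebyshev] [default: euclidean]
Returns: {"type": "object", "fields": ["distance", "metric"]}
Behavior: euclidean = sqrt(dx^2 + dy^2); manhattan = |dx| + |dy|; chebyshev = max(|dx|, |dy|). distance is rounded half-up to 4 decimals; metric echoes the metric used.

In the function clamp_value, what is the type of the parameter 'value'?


The clamp_value spec declares:
  - value (number, required): Value to clamp
Type:
number


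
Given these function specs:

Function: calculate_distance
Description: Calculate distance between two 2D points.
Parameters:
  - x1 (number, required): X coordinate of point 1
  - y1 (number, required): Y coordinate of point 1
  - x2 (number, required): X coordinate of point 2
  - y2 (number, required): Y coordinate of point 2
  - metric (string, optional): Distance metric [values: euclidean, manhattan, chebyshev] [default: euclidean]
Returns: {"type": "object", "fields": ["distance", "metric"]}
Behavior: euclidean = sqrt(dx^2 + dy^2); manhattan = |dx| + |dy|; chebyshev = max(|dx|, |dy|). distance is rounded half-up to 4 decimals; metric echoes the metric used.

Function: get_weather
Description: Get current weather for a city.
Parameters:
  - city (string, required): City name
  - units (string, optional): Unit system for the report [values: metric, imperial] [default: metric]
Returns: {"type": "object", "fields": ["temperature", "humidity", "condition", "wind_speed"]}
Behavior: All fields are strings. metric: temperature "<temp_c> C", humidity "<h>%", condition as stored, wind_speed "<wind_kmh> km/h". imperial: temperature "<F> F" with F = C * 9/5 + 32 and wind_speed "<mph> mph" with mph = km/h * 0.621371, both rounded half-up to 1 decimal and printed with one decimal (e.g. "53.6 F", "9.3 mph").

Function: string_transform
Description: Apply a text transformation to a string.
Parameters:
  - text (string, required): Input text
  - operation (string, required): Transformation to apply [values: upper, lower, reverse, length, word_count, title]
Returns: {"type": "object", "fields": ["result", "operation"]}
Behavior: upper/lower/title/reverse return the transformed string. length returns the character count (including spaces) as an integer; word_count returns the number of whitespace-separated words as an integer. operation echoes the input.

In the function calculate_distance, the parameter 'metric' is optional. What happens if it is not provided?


The calculate_distance spec declares:
  - metric (string, optional): Distance metric [values: euclidean, manhattan, chebyshev] [default: euclidean]
It defaults to euclidean


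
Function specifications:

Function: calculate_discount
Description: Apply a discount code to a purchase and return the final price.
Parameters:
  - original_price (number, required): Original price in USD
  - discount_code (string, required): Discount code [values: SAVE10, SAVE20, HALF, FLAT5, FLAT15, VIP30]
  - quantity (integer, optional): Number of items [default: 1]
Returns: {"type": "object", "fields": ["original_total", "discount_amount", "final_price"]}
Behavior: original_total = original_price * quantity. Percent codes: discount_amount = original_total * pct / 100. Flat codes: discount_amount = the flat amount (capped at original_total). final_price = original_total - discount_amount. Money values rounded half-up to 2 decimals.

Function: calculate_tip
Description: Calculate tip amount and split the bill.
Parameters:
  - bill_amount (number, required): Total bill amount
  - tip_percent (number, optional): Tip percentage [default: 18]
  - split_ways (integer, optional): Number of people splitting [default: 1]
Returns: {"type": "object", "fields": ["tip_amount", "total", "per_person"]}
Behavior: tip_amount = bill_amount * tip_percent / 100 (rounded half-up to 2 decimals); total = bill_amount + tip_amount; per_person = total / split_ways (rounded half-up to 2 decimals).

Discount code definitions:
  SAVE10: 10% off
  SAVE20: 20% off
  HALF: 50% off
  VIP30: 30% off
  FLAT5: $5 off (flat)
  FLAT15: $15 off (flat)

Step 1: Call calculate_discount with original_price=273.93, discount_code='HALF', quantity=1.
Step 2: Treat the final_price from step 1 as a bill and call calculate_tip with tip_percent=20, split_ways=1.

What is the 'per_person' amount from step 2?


Step 1: calculate_discount(original_price=273.93, discount_code=HALF, quantity=1)
  original_total = 273.93 * 1 = 273.93
  HALF = 50% off: discount_amount = 273.93 * 50/100 = 136.965 -> 136.97
  final_price = 273.93 - 136.97 = 136.96
  -> final_price = 136.96
Step 2: calculate_tip(bill_amount=136.96, tip_percent=20, split_ways=1)
  tip_amount = 136.96 * 20/100 = 27.392 -> 27.39
  total = 136.96 + 27.39 = 164.35
  per_person = 164.35 / 1 = 164.35 -> 164.35
  -> per_person = 164.35
$164.35


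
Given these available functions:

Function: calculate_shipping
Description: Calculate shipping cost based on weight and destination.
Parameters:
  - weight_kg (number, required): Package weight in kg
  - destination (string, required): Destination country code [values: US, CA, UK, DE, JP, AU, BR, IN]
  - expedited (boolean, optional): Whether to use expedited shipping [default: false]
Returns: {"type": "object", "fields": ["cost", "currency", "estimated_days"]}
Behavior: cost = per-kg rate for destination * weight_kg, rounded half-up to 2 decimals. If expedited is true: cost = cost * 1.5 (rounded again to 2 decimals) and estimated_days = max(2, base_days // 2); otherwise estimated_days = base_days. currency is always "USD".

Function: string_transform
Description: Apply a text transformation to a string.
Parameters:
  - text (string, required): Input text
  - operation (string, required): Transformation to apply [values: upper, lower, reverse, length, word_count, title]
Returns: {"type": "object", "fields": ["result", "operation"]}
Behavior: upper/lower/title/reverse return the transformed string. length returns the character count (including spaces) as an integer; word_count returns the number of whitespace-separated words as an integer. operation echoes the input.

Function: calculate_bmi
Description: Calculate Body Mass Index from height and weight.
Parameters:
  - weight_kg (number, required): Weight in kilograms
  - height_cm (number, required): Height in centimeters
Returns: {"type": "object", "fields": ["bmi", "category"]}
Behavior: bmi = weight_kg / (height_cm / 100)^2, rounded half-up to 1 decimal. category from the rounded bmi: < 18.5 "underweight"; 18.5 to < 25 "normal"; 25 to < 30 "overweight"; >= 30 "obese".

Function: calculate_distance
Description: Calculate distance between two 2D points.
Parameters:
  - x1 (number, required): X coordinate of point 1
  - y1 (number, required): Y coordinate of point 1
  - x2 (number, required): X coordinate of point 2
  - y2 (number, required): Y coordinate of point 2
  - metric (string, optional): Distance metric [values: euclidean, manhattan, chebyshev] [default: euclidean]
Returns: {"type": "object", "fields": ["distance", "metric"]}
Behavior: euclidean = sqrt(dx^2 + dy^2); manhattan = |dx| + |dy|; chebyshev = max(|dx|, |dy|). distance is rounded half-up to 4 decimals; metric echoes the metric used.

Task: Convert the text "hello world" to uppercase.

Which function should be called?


The task needs a function whose description is: Apply a text transformation to a string.
string_transform


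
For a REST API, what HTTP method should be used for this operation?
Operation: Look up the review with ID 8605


GET = read, POST = create, PUT = update/replace, DELETE = remove
This operation is a read.
GET


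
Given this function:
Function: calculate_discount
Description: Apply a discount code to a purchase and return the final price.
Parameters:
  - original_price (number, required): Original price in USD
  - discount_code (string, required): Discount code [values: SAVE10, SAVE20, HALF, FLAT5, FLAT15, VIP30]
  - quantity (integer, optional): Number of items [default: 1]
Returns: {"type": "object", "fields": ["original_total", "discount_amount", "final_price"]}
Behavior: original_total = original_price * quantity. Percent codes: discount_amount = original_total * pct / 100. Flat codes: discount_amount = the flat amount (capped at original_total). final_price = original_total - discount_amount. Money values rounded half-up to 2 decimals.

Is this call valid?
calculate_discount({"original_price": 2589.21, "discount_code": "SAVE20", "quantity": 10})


Checking all required parameters present and types match... All valid.
Valid


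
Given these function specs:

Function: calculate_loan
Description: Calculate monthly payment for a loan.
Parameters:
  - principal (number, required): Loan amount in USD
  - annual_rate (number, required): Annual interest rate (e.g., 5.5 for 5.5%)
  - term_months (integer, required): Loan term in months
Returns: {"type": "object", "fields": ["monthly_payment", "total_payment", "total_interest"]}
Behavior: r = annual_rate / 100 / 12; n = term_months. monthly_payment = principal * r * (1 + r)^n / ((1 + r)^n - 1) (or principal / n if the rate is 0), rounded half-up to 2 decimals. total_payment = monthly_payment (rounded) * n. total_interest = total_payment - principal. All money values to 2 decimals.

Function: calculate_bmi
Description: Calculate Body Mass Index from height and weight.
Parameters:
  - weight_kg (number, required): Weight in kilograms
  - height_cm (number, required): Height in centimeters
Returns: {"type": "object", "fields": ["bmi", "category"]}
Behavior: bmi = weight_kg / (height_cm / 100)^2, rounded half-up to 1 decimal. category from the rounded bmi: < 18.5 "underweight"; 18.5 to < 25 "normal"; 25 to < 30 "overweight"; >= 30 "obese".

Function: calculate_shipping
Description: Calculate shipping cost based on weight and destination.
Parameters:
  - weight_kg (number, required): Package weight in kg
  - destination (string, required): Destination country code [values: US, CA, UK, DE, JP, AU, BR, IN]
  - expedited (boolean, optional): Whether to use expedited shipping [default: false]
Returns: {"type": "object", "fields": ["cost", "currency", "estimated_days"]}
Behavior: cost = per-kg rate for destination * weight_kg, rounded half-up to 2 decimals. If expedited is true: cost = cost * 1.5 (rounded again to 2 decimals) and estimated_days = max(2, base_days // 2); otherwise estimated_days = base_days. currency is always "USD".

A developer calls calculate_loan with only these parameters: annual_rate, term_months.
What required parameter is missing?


Required parameters: principal, annual_rate, term_months
Provided: annual_rate, term_months
Missing: principal
principal


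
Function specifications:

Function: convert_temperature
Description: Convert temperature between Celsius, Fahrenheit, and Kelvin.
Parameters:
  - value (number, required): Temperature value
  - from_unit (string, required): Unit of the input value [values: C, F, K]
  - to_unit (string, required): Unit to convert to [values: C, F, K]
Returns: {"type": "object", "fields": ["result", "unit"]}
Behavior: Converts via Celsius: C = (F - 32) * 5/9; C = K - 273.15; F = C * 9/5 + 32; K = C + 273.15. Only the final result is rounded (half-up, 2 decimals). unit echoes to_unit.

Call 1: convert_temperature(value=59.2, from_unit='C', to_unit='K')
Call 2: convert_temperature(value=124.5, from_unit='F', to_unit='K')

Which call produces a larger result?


Call 1:
  Input already in C: 59.2
  To K: 59.2 + 273.15 = 332.35
  Round to 2 decimals: 332.35
  -> 332.35 K
Call 2:
  To C: (124.5 - 32) * 5/9 = 51.388889
  To K: 51.388889 + 273.15 = 324.538889
  Round to 2 decimals: 324.54
  -> 324.54 K
Call 1 (332.35 K)


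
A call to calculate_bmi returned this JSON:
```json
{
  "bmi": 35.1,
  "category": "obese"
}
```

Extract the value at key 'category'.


obese


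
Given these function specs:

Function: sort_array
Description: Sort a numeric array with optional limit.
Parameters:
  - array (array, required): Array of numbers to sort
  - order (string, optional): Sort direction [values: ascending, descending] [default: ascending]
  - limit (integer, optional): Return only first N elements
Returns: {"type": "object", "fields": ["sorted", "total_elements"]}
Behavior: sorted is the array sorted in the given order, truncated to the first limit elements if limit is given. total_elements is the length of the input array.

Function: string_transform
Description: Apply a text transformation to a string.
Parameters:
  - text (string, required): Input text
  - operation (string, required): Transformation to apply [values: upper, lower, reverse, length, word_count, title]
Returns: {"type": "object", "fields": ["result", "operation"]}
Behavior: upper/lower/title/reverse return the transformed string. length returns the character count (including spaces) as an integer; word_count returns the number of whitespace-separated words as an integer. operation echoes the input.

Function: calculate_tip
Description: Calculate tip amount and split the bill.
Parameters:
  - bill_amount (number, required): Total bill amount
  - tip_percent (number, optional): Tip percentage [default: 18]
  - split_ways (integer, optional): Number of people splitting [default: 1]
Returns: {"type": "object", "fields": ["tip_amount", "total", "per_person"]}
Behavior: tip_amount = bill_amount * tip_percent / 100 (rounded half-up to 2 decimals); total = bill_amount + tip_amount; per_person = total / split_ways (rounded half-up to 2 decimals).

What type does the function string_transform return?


The string_transform spec declares Returns: {"type": "object", "fields": ["result", "operation"]}
Type:
object


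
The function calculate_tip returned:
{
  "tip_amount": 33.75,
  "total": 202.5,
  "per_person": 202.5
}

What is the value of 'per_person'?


202.5


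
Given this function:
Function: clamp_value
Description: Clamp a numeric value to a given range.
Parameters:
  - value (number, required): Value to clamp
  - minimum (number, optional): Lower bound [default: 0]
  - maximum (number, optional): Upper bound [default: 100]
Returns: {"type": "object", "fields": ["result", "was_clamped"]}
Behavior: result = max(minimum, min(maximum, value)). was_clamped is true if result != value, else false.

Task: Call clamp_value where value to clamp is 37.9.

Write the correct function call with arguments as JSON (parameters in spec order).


Mapping each described value to its parameter name:
  'Value to clamp' -> value = 37.9
clamp_value({"value": 37.9})


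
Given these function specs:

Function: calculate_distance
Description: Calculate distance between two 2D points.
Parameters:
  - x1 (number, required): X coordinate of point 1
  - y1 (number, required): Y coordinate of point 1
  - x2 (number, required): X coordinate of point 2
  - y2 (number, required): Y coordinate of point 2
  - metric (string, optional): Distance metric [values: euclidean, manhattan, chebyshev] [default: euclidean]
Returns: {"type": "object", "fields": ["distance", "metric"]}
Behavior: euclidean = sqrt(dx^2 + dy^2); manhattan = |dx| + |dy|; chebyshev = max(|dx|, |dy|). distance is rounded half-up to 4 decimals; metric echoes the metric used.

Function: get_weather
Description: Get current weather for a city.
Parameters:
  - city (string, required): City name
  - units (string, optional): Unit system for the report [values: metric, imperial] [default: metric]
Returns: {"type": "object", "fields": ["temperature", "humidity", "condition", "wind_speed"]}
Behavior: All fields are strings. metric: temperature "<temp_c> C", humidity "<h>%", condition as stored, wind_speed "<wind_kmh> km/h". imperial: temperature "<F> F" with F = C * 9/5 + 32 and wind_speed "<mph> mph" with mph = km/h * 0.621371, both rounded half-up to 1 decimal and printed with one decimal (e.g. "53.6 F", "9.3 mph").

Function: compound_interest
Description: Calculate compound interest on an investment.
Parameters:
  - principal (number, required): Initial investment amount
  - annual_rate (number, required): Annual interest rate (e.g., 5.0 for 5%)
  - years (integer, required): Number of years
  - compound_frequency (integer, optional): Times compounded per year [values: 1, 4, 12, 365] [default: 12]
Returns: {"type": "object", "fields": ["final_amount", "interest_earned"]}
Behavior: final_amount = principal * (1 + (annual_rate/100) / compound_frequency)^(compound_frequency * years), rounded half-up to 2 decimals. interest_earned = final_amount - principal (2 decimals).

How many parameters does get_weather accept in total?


Parameters of get_weather: city (required), units (optional)
Total:
2


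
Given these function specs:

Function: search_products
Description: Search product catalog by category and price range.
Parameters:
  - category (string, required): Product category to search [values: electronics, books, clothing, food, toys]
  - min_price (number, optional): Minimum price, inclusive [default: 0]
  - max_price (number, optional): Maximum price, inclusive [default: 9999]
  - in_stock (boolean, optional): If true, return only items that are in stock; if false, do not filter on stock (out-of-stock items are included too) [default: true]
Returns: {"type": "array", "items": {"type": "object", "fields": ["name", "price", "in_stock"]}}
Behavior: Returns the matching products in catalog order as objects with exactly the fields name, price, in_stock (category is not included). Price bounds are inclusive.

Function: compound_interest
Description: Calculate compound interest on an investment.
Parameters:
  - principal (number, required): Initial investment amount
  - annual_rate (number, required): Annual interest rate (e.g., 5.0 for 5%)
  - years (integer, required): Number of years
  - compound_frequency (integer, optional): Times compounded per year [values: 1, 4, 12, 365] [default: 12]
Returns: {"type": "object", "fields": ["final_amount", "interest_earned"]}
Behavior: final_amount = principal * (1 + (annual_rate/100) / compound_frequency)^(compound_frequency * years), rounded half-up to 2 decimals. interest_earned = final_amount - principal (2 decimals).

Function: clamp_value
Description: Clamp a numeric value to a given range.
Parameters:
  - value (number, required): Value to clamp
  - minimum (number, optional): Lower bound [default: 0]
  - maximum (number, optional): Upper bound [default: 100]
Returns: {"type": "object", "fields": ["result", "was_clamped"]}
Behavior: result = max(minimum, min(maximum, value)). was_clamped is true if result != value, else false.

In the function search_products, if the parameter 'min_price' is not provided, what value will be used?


The search_products spec declares:
  - min_price (number, optional): Minimum price, inclusive [default: 0]
Default:
0


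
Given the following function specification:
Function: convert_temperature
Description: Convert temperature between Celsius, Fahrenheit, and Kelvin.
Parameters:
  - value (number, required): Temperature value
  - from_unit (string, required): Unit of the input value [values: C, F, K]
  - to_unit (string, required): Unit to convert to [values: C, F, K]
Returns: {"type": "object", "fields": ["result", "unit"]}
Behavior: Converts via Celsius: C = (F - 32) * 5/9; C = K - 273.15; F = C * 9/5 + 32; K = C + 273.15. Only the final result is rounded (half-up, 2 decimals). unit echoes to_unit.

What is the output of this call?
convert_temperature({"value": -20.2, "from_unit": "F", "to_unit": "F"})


To C: (-20.2 - 32) * 5/9 = -29
To F: -29 * 9/5 + 32 = -20.2
Round to 2 decimals: -20.2
Output:
{"result": -20.2, "unit": "F"}


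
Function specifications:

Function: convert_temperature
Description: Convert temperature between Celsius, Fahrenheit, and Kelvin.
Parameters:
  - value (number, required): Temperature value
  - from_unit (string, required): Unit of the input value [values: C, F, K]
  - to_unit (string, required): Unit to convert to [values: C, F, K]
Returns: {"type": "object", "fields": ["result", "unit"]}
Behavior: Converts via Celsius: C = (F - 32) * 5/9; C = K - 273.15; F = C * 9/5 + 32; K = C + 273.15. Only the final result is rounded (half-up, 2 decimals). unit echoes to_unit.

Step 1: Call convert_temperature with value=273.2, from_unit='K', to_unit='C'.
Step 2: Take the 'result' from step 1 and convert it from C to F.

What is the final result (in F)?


Step 1: convert_temperature(value=273.2, from_unit=K, to_unit=C)
  To C: 273.2 - 273.15 = 0.05
  Target is C: 0.05
  Round to 2 decimals: 0.05
  -> result = 0.05 C
Step 2: convert_temperature(value=0.05, from_unit=C, to_unit=F)
  Input already in C: 0.05
  To F: 0.05 * 9/5 + 32 = 32.09
  Round to 2 decimals: 32.09
  -> result = 32.09 F
32.09 F


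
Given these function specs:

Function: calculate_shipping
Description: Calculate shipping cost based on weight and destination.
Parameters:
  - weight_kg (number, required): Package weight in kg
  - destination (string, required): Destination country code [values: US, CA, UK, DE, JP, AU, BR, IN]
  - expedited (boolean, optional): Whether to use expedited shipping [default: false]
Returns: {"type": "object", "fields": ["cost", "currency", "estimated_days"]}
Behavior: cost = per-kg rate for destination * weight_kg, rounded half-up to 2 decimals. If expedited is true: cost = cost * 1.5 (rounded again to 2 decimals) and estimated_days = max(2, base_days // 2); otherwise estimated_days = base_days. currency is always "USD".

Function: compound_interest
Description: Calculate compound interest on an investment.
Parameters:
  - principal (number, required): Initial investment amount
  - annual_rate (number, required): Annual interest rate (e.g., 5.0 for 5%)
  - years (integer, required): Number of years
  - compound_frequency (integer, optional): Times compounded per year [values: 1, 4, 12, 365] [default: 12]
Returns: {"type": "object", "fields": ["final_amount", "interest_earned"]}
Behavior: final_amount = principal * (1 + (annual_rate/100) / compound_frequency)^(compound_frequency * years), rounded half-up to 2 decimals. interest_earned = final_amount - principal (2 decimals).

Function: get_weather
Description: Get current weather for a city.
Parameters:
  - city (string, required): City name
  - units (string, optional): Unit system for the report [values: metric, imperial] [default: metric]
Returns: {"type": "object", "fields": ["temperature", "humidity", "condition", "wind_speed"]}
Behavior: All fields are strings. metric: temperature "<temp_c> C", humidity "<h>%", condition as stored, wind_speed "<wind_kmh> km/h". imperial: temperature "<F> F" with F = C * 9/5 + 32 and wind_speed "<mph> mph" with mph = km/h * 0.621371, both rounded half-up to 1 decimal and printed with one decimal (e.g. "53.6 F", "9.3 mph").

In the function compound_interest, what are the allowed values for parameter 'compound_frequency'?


The compound_interest spec declares:
  - compound_frequency (integer, optional): Times compounded per year [values: 1, 4, 12, 365] [default: 12]
Allowed values:
1, 4, 12, 365


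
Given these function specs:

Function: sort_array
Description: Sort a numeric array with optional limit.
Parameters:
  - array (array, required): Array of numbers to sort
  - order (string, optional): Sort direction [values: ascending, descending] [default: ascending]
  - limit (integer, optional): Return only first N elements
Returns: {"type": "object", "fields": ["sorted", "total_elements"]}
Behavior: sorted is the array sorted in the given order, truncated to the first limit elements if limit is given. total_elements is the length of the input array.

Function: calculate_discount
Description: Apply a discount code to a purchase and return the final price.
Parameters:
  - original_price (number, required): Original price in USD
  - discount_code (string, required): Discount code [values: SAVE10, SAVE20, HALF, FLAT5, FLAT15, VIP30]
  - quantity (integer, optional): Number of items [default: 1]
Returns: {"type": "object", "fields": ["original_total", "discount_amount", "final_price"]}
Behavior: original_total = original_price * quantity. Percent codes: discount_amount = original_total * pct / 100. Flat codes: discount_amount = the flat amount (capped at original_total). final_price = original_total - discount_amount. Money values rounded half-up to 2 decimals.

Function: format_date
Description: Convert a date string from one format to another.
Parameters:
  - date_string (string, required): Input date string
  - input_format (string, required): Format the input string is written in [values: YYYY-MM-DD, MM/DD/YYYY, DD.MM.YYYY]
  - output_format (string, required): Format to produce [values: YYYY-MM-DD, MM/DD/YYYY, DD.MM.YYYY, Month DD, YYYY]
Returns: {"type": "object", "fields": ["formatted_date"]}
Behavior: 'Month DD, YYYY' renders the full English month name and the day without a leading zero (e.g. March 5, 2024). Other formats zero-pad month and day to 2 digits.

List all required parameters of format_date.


Parameters of format_date and their required/optional flag:
  date_string: required
  input_format: required
  output_format: required
date_string, input_format, output_format


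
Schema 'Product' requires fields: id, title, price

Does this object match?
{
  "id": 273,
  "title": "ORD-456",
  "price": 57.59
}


Checking required fields... All present.
Valid - all required fields present


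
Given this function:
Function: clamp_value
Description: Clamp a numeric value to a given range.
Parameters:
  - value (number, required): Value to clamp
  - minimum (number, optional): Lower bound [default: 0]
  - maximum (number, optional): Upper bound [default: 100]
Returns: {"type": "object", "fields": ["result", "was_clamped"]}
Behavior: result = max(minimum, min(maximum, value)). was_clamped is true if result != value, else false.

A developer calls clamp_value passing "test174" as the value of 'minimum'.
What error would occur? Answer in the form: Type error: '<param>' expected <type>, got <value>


Spec: 'minimum' is declared as number; "test174" is a string.
Type error: 'minimum' expected number, got "test174"


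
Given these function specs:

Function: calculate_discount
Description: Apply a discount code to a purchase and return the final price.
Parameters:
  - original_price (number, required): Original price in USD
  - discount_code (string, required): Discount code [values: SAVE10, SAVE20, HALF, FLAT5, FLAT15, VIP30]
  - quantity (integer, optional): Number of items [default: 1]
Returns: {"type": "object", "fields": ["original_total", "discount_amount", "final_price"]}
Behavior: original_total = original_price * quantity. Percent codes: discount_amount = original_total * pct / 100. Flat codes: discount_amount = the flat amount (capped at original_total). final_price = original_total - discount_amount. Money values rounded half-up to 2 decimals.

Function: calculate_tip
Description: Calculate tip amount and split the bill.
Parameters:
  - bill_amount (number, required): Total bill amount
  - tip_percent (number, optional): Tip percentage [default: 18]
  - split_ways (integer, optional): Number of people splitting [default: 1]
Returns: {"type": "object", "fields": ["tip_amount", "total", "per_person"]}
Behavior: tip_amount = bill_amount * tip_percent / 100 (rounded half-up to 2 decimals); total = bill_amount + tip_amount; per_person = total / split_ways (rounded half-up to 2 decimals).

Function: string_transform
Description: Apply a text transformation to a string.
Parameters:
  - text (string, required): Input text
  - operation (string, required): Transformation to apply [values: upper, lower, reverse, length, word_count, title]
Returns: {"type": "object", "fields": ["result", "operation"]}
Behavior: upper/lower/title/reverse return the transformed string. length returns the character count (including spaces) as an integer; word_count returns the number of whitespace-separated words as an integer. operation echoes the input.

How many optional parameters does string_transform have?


Parameters of string_transform: text (required), operation (required)
Optional count:
0


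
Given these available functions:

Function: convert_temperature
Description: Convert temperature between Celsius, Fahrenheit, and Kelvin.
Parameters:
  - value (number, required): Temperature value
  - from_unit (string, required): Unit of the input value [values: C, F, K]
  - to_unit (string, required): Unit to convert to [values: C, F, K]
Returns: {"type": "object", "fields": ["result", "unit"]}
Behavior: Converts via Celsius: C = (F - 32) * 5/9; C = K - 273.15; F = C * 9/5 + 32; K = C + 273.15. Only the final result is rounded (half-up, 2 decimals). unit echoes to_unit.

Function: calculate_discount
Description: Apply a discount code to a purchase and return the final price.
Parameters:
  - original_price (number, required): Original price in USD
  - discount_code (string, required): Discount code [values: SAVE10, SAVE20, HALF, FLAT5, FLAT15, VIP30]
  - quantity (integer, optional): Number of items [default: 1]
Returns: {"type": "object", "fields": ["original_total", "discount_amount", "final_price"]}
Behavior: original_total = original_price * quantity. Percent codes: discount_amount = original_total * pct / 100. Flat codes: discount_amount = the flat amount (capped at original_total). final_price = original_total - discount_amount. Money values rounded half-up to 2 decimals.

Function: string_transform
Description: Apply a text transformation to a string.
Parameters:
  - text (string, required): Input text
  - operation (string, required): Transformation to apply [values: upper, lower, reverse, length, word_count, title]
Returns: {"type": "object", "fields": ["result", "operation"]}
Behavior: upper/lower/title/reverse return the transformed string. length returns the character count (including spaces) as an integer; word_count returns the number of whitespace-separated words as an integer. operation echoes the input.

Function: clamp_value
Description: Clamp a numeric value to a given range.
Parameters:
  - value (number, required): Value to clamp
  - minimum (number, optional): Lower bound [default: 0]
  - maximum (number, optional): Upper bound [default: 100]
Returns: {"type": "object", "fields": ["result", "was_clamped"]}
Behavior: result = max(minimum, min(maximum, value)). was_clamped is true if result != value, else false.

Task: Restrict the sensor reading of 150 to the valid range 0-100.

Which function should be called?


The task needs a function whose description is: Clamp a numeric value to a given range.
clamp_value


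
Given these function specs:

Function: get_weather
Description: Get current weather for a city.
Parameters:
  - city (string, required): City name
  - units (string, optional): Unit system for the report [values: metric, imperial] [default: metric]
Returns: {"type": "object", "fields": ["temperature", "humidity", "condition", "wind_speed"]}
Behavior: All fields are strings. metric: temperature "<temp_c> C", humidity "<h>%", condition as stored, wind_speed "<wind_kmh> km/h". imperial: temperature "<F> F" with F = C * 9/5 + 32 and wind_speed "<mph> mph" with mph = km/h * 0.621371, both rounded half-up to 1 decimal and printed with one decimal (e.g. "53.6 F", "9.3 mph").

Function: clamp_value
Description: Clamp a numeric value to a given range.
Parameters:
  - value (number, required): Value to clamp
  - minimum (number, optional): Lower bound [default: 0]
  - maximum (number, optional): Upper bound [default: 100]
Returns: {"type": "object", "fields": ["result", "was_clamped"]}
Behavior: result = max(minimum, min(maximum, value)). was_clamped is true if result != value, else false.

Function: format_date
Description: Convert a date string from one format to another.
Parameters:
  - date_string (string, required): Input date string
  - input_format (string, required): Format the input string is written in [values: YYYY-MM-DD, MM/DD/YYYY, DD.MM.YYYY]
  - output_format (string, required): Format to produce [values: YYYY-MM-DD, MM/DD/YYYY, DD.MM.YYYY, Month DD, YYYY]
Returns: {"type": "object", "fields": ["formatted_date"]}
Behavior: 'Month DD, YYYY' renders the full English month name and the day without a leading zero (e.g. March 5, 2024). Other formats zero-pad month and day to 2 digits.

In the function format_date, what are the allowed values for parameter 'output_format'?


The format_date spec declares:
  - output_format (string, required): Format to produce [values: YYYY-MM-DD, MM/DD/YYYY, DD.MM.YYYY, Month DD, YYYY]
Allowed values:
YYYY-MM-DD, MM/DD/YYYY, DD.MM.YYYY, Month DD, YYYY
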